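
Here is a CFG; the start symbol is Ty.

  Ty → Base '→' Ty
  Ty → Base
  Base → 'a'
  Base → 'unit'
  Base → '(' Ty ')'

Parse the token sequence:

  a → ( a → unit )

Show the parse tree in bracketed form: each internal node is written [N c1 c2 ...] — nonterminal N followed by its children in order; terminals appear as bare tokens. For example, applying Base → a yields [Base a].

[Ty [Base a] → [Ty [Base ( [Ty [Base a] → [Ty [Base unit]]] )]]]

Ty
Base → Ty
a → Ty
a → Base
a → ( Ty )
a → ( Base → Ty )
a → ( a → Ty )
a → ( a → Base )
a → ( a → unit )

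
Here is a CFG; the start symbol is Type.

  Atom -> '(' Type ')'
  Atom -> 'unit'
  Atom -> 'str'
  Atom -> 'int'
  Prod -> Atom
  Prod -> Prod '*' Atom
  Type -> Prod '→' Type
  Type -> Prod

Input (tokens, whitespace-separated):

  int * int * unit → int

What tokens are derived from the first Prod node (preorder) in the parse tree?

[Type [Prod [Prod [Prod [Atom int]] * [Atom int]] * [Atom unit]] → [Type [Prod [Atom int]]]]

int * int * unit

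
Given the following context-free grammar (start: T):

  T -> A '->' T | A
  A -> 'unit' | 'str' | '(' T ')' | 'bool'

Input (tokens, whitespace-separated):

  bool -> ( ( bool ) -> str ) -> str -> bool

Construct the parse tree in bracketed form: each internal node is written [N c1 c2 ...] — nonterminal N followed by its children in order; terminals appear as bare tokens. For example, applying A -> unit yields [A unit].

[T [A bool] -> [T [A ( [T [A ( [T [A bool]] )] -> [T [A str]]] )] -> [T [A str] -> [T [A bool]]]]]

T
A -> T
bool -> T
bool -> A -> T
bool -> ( T ) -> T
bool -> ( A -> T ) -> T
bool -> ( ( T ) -> T ) -> T
bool -> ( ( A ) -> T ) -> T
bool -> ( ( bool ) -> T ) -> T
bool -> ( ( bool ) -> A ) -> T
bool -> ( ( bool ) -> str ) -> T
bool -> ( ( bool ) -> str ) -> A -> T
bool -> ( ( bool ) -> str ) -> str -> T
bool -> ( ( bool ) -> str ) -> str -> A
bool -> ( ( bool ) -> str ) -> str -> bool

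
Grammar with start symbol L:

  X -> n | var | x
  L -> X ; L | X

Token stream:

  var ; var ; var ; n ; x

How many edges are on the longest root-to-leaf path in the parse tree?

6

[L [X var] ; [L [X var] ; [L [X var] ; [L [X n] ; [L [X x]]]]]]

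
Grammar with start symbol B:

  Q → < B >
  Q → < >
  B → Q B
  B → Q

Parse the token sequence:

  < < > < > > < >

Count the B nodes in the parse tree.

4

[B [Q < [B [Q < >] [B [Q < >]]] >] [B [Q < >]]]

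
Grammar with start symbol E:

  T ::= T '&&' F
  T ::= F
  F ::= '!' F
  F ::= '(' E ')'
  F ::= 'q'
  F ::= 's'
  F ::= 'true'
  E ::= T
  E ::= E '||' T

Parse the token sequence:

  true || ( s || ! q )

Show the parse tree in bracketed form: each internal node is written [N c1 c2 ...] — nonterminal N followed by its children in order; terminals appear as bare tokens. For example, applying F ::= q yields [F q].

E
E || T
T || T
F || T
true || T
true || F
true || ( E )
true || ( E || T )
true || ( T || T )
true || ( F || T )
true || ( s || T )
true || ( s || F )
true || ( s || ! F )
true || ( s || ! q )

[E [E [T [F true]]] || [T [F ( [E [E [T [F s]]] || [T [F ! [F q]]]] )]]]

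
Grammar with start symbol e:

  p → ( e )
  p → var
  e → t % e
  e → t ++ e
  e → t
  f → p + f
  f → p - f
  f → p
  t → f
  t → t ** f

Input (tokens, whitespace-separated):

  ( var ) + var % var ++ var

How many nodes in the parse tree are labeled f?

[e [t [f [p ( [e [t [f [p var]]]] )] + [f [p var]]]] % [e [t [f [p var]]] ++ [e [t [f [p var]]]]]]

5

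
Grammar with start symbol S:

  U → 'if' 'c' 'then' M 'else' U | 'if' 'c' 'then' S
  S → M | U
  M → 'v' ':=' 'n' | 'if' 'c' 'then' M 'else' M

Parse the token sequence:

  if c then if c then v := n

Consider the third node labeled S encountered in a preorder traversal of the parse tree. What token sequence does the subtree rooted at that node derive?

v := n

[S [U if c then [S [U if c then [S [M v := n]]]]]]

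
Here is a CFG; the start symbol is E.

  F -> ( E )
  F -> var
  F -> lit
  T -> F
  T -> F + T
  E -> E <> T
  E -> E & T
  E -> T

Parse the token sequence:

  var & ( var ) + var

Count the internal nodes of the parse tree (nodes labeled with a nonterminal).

[E [E [T [F var]]] & [T [F ( [E [T [F var]]] )] + [T [F var]]]]

11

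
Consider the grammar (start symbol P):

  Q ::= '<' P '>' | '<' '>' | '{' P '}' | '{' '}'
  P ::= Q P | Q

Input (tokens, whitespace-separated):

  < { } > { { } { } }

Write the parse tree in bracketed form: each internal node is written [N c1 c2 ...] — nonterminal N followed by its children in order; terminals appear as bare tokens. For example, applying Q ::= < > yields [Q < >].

[P [Q < [P [Q { }]] >] [P [Q { [P [Q { }] [P [Q { }]]] }]]]

P
Q P
< P > P
< Q > P
< { } > P
< { } > Q
< { } > { P }
< { } > { Q P }
< { } > { { } P }
< { } > { { } Q }
< { } > { { } { } }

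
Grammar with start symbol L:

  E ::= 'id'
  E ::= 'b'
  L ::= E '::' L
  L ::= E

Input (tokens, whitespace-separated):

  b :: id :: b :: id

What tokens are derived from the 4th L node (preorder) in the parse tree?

id

[L [E b] :: [L [E id] :: [L [E b] :: [L [E id]]]]]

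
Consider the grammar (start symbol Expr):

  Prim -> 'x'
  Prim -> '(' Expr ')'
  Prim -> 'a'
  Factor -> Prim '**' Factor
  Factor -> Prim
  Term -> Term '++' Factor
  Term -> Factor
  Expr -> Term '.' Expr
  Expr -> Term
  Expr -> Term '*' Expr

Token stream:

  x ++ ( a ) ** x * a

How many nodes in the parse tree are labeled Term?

4

[Expr [Term [Term [Factor [Prim x]]] ++ [Factor [Prim ( [Expr [Term [Factor [Prim a]]]] )] ** [Factor [Prim x]]]] * [Expr [Term [Factor [Prim a]]]]]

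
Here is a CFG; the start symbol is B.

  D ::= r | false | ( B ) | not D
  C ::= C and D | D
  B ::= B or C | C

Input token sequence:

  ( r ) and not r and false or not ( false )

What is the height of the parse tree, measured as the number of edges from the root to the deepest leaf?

9

[B [B [C [C [C [D ( [B [C [D r]]] )]] and [D not [D r]]] and [D false]]] or [C [D not [D ( [B [C [D false]]] )]]]]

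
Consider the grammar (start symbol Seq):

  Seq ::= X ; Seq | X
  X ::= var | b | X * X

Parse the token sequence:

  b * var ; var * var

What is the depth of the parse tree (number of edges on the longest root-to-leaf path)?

[Seq [X [X b] * [X var]] ; [Seq [X [X var] * [X var]]]]

4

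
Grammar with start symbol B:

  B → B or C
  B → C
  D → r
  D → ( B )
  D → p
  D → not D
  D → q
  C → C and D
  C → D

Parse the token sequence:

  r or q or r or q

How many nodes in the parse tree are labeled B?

[B [B [B [B [C [D r]]] or [C [D q]]] or [C [D r]]] or [C [D q]]]

4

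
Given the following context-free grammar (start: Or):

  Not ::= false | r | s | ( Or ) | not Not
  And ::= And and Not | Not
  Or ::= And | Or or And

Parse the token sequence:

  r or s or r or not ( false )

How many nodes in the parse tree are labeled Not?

[Or [Or [Or [Or [And [Not r]]] or [And [Not s]]] or [And [Not r]]] or [And [Not not [Not ( [Or [And [Not false]]] )]]]]

6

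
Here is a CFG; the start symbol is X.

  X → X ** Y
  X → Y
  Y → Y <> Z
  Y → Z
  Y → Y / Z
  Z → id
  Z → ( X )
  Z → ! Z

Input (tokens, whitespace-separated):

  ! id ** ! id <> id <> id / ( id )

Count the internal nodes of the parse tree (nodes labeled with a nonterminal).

[X [X [Y [Z ! [Z id]]]] ** [Y [Y [Y [Y [Z ! [Z id]]] <> [Z id]] <> [Z id]] / [Z ( [X [Y [Z id]]] )]]]

17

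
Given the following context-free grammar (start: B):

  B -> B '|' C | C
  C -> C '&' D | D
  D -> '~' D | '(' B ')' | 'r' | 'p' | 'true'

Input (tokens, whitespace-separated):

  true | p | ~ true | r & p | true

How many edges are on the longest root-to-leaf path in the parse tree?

7

[B [B [B [B [B [C [D true]]] | [C [D p]]] | [C [D ~ [D true]]]] | [C [C [D r]] & [D p]]] | [C [D true]]]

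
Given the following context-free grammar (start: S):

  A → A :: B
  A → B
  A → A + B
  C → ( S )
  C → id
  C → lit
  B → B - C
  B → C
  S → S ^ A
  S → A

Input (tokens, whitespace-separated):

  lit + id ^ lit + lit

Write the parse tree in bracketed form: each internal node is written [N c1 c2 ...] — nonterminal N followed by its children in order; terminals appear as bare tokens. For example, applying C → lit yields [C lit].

S
S ^ A
A ^ A
A + B ^ A
B + B ^ A
C + B ^ A
lit + B ^ A
lit + C ^ A
lit + id ^ A
lit + id ^ A + B
lit + id ^ B + B
lit + id ^ C + B
lit + id ^ lit + B
lit + id ^ lit + C
lit + id ^ lit + lit

[S [S [A [A [B [C lit]]] + [B [C id]]]] ^ [A [A [B [C lit]]] + [B [C lit]]]]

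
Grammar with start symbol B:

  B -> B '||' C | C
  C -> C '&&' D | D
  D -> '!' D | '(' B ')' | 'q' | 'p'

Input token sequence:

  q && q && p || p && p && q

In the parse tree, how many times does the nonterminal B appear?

[B [B [C [C [C [D q]] && [D q]] && [D p]]] || [C [C [C [D p]] && [D p]] && [D q]]]

2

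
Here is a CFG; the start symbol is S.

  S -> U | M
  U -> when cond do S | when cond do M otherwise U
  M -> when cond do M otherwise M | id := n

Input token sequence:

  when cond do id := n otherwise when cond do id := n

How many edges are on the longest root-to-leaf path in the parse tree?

5

[S [U when cond do [M id := n] otherwise [U when cond do [S [M id := n]]]]]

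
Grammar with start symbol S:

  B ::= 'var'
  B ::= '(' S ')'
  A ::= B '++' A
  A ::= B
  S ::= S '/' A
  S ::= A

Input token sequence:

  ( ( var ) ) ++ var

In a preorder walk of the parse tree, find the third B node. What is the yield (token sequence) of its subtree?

var

[S [A [B ( [S [A [B ( [S [A [B var]]] )]]] )] ++ [A [B var]]]]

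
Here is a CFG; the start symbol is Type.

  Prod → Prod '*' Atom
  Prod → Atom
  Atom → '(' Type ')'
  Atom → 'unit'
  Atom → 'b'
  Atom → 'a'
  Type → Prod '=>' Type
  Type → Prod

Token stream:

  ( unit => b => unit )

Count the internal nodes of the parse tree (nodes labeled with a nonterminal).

[Type [Prod [Atom ( [Type [Prod [Atom unit]] => [Type [Prod [Atom b]] => [Type [Prod [Atom unit]]]]] )]]]

12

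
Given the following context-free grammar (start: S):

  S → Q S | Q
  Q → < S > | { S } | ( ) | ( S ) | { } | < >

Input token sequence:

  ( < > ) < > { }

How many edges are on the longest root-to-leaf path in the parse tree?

[S [Q ( [S [Q < >]] )] [S [Q < >] [S [Q { }]]]]

4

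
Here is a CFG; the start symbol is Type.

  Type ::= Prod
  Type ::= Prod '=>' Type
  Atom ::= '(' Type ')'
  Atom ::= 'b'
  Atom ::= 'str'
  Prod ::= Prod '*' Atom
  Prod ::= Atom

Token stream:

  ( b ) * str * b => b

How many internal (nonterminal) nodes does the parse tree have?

13

[Type [Prod [Prod [Prod [Atom ( [Type [Prod [Atom b]]] )]] * [Atom str]] * [Atom b]] => [Type [Prod [Atom b]]]]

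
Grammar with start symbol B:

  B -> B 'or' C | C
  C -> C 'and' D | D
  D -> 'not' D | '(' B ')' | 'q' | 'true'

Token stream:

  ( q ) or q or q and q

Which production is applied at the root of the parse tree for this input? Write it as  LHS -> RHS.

B -> B 'or' C

[B [B [B [C [D ( [B [C [D q]]] )]]] or [C [D q]]] or [C [C [D q]] and [D q]]]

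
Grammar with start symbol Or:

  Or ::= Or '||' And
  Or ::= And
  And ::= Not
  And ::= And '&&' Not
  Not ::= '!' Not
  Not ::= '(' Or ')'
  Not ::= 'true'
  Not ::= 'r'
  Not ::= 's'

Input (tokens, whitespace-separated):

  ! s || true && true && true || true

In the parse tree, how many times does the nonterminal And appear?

[Or [Or [Or [And [Not ! [Not s]]]] || [And [And [And [Not true]] && [Not true]] && [Not true]]] || [And [Not true]]]

5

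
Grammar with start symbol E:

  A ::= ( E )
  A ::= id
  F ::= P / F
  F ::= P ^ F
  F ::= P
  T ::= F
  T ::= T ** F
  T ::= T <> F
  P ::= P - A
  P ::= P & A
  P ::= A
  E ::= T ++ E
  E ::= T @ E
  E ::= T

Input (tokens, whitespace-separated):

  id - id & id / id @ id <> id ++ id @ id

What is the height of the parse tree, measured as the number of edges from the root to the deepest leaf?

[E [T [F [P [P [P [A id]] - [A id]] & [A id]] / [F [P [A id]]]]] @ [E [T [T [F [P [A id]]]] <> [F [P [A id]]]] ++ [E [T [F [P [A id]]]] @ [E [T [F [P [A id]]]]]]]]

8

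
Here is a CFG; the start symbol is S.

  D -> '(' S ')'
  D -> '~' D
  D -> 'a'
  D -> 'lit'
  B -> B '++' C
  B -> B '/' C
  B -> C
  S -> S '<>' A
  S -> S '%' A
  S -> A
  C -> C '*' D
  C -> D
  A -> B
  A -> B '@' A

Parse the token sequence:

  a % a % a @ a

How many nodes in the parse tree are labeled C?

4

[S [S [S [A [B [C [D a]]]]] % [A [B [C [D a]]]]] % [A [B [C [D a]]] @ [A [B [C [D a]]]]]]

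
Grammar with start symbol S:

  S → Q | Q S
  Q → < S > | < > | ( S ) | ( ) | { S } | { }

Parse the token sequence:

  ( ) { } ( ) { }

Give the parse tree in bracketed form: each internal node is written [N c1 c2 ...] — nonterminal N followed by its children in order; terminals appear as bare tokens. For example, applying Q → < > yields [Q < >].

S
Q S
( ) S
( ) Q S
( ) { } S
( ) { } Q S
( ) { } ( ) S
( ) { } ( ) Q
( ) { } ( ) { }

[S [Q ( )] [S [Q { }] [S [Q ( )] [S [Q { }]]]]]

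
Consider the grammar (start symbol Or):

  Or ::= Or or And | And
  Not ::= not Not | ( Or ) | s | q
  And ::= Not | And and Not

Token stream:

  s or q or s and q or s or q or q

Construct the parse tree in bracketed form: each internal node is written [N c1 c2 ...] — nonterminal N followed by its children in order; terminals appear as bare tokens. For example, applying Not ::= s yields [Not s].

Or
Or or And
Or or And or And
Or or And or And or And
Or or And or And or And or And
Or or And or And or And or And or And
And or And or And or And or And or And
Not or And or And or And or And or And
s or And or And or And or And or And
s or Not or And or And or And or And
s or q or And or And or And or And
s or q or And and Not or And or And or And
s or q or Not and Not or And or And or And
s or q or s and Not or And or And or And
s or q or s and q or And or And or And
s or q or s and q or Not or And or And
s or q or s and q or s or And or And
s or q or s and q or s or Not or And
s or q or s and q or s or q or And
s or q or s and q or s or q or Not
s or q or s and q or s or q or q

[Or [Or [Or [Or [Or [Or [And [Not s]]] or [And [Not q]]] or [And [And [Not s]] and [Not q]]] or [And [Not s]]] or [And [Not q]]] or [And [Not q]]]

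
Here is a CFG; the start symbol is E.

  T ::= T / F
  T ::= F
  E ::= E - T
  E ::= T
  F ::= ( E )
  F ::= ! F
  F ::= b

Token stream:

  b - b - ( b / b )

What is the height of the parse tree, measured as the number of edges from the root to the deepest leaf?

[E [E [E [T [F b]]] - [T [F b]]] - [T [F ( [E [T [T [F b]] / [F b]]] )]]]

7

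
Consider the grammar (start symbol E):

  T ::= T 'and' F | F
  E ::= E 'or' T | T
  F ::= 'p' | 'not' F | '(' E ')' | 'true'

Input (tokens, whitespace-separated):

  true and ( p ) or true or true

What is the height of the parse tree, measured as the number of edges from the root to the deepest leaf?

[E [E [E [T [T [F true]] and [F ( [E [T [F p]]] )]]] or [T [F true]]] or [T [F true]]]

8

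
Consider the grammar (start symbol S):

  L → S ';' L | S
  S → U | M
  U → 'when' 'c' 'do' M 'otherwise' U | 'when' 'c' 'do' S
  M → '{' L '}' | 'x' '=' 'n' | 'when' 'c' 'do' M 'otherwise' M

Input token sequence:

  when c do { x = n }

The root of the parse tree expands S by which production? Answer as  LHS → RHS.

[S [U when c do [S [M { [L [S [M x = n]]] }]]]]

S → U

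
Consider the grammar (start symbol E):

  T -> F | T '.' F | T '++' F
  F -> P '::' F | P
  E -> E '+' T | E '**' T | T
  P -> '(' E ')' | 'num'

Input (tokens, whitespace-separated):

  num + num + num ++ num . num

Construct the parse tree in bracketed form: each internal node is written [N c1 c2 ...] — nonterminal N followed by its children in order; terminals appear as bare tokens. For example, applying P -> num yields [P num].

E
E + T
E + T + T
T + T + T
F + T + T
P + T + T
num + T + T
num + F + T
num + P + T
num + num + T
num + num + T . F
num + num + T ++ F . F
num + num + F ++ F . F
num + num + P ++ F . F
num + num + num ++ F . F
num + num + num ++ P . F
num + num + num ++ num . F
num + num + num ++ num . P
num + num + num ++ num . num

[E [E [E [T [F [P num]]]] + [T [F [P num]]]] + [T [T [T [F [P num]]] ++ [F [P num]]] . [F [P num]]]]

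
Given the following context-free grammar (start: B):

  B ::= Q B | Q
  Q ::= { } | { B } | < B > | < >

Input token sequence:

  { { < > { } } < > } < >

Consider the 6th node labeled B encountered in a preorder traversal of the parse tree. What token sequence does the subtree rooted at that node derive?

< >

[B [Q { [B [Q { [B [Q < >] [B [Q { }]]] }] [B [Q < >]]] }] [B [Q < >]]]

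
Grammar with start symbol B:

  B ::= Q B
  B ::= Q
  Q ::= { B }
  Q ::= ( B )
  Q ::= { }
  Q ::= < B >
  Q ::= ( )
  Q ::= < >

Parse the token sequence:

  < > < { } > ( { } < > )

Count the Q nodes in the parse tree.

[B [Q < >] [B [Q < [B [Q { }]] >] [B [Q ( [B [Q { }] [B [Q < >]]] )]]]]

6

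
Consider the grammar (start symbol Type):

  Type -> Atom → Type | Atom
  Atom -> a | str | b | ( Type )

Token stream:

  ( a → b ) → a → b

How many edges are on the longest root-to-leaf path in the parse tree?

[Type [Atom ( [Type [Atom a] → [Type [Atom b]]] )] → [Type [Atom a] → [Type [Atom b]]]]

5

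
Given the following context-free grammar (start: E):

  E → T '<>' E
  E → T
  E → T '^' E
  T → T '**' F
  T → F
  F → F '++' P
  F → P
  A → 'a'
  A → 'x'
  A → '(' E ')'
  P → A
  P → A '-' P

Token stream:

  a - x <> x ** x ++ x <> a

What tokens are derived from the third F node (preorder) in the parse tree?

[E [T [F [P [A a] - [P [A x]]]]] <> [E [T [T [F [P [A x]]]] ** [F [F [P [A x]]] ++ [P [A x]]]] <> [E [T [F [P [A a]]]]]]]

x ++ x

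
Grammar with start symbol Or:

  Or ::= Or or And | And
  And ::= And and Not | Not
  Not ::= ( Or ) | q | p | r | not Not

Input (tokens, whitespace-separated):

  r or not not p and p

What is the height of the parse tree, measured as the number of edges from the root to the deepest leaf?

[Or [Or [And [Not r]]] or [And [And [Not not [Not not [Not p]]]] and [Not p]]]

6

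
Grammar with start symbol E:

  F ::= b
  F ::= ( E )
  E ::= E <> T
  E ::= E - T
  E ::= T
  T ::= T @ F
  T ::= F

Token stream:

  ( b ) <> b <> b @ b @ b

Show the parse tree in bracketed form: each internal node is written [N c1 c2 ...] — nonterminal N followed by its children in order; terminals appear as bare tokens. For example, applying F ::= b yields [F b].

[E [E [E [T [F ( [E [T [F b]]] )]]] <> [T [F b]]] <> [T [T [T [F b]] @ [F b]] @ [F b]]]

E
E <> T
E <> T <> T
T <> T <> T
F <> T <> T
( E ) <> T <> T
( T ) <> T <> T
( F ) <> T <> T
( b ) <> T <> T
( b ) <> F <> T
( b ) <> b <> T
( b ) <> b <> T @ F
( b ) <> b <> T @ F @ F
( b ) <> b <> F @ F @ F
( b ) <> b <> b @ F @ F
( b ) <> b <> b @ b @ F
( b ) <> b <> b @ b @ b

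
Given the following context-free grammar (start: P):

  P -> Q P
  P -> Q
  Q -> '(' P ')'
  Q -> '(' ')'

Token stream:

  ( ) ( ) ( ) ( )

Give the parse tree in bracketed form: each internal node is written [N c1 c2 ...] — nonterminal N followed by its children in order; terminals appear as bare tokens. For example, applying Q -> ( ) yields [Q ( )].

P
Q P
( ) P
( ) Q P
( ) ( ) P
( ) ( ) Q P
( ) ( ) ( ) P
( ) ( ) ( ) Q
( ) ( ) ( ) ( )

[P [Q ( )] [P [Q ( )] [P [Q ( )] [P [Q ( )]]]]]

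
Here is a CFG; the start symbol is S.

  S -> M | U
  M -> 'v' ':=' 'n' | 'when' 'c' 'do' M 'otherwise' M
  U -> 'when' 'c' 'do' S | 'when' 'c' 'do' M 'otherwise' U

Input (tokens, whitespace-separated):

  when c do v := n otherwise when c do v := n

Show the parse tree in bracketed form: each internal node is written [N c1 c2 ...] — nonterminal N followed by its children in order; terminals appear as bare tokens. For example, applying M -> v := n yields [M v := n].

[S [U when c do [M v := n] otherwise [U when c do [S [M v := n]]]]]

S
U
when c do M otherwise U
when c do v := n otherwise U
when c do v := n otherwise when c do S
when c do v := n otherwise when c do M
when c do v := n otherwise when c do v := n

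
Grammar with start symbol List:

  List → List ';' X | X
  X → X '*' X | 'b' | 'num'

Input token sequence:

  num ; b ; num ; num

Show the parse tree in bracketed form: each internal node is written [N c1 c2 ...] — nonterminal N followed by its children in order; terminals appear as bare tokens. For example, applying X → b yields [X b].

[List [List [List [List [X num]] ; [X b]] ; [X num]] ; [X num]]

List
List ; X
List ; X ; X
List ; X ; X ; X
X ; X ; X ; X
num ; X ; X ; X
num ; b ; X ; X
num ; b ; num ; X
num ; b ; num ; num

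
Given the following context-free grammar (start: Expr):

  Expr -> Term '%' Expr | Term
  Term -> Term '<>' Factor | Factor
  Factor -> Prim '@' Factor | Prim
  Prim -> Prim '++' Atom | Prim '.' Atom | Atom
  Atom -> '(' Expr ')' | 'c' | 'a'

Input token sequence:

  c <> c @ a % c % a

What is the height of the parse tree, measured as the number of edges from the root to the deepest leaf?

7

[Expr [Term [Term [Factor [Prim [Atom c]]]] <> [Factor [Prim [Atom c]] @ [Factor [Prim [Atom a]]]]] % [Expr [Term [Factor [Prim [Atom c]]]] % [Expr [Term [Factor [Prim [Atom a]]]]]]]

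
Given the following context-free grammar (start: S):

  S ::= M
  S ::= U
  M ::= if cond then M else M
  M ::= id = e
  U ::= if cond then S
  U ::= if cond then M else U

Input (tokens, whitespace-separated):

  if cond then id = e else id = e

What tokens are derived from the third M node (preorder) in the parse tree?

[S [M if cond then [M id = e] else [M id = e]]]

id = e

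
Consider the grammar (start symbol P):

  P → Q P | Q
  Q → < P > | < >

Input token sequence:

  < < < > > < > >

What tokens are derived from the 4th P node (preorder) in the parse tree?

< >

[P [Q < [P [Q < [P [Q < >]] >] [P [Q < >]]] >]]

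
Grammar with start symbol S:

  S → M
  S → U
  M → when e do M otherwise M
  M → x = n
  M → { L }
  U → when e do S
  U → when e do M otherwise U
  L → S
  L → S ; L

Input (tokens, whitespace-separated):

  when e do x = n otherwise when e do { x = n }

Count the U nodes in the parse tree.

[S [U when e do [M x = n] otherwise [U when e do [S [M { [L [S [M x = n]]] }]]]]]

2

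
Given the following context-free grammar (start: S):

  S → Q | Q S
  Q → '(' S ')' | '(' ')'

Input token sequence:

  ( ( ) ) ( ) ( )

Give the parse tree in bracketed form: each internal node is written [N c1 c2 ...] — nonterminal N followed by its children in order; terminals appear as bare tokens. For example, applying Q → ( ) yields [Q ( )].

[S [Q ( [S [Q ( )]] )] [S [Q ( )] [S [Q ( )]]]]

S
Q S
( S ) S
( Q ) S
( ( ) ) S
( ( ) ) Q S
( ( ) ) ( ) S
( ( ) ) ( ) Q
( ( ) ) ( ) ( )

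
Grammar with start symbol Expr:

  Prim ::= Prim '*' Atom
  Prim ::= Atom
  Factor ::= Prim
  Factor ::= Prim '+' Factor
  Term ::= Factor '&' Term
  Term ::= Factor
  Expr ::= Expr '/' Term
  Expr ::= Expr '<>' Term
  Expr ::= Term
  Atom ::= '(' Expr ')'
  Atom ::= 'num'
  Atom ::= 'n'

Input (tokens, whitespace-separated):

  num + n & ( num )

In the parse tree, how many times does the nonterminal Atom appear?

[Expr [Term [Factor [Prim [Atom num]] + [Factor [Prim [Atom n]]]] & [Term [Factor [Prim [Atom ( [Expr [Term [Factor [Prim [Atom num]]]]] )]]]]]]

4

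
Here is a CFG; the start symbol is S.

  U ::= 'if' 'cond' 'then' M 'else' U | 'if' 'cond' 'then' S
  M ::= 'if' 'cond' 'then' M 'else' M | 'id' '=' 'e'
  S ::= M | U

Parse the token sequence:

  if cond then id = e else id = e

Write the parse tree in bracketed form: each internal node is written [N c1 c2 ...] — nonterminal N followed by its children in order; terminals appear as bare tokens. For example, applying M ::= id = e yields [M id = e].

[S [M if cond then [M id = e] else [M id = e]]]

S
M
if cond then M else M
if cond then id = e else M
if cond then id = e else id = e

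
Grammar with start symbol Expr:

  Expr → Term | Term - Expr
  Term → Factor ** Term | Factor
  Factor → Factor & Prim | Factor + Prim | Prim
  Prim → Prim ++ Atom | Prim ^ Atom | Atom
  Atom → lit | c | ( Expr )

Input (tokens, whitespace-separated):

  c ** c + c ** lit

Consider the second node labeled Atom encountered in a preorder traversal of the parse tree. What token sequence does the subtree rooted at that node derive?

c

[Expr [Term [Factor [Prim [Atom c]]] ** [Term [Factor [Factor [Prim [Atom c]]] + [Prim [Atom c]]] ** [Term [Factor [Prim [Atom lit]]]]]]]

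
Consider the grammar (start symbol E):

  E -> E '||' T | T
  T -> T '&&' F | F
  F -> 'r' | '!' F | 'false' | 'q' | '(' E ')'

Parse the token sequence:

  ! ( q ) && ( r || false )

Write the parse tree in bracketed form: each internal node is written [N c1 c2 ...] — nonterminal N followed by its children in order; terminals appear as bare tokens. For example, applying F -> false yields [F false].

E
T
T && F
F && F
! F && F
! ( E ) && F
! ( T ) && F
! ( F ) && F
! ( q ) && F
! ( q ) && ( E )
! ( q ) && ( E || T )
! ( q ) && ( T || T )
! ( q ) && ( F || T )
! ( q ) && ( r || T )
! ( q ) && ( r || F )
! ( q ) && ( r || false )

[E [T [T [F ! [F ( [E [T [F q]]] )]]] && [F ( [E [E [T [F r]]] || [T [F false]]] )]]]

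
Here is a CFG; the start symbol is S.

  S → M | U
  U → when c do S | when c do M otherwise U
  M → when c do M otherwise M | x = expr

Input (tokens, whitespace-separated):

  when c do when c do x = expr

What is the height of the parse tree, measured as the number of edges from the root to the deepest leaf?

[S [U when c do [S [U when c do [S [M x = expr]]]]]]

6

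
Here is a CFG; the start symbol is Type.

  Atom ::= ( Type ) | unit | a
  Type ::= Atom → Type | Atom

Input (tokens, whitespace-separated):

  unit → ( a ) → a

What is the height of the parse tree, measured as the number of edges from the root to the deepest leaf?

[Type [Atom unit] → [Type [Atom ( [Type [Atom a]] )] → [Type [Atom a]]]]

5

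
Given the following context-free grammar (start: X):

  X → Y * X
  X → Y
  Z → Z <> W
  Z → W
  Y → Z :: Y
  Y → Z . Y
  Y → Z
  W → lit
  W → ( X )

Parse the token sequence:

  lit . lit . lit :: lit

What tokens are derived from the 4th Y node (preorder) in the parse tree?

lit

[X [Y [Z [W lit]] . [Y [Z [W lit]] . [Y [Z [W lit]] :: [Y [Z [W lit]]]]]]]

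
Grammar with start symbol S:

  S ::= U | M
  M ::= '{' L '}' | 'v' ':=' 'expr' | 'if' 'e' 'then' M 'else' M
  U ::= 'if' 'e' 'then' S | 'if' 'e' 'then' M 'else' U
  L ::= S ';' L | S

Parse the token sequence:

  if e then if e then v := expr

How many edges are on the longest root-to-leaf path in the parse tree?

[S [U if e then [S [U if e then [S [M v := expr]]]]]]

6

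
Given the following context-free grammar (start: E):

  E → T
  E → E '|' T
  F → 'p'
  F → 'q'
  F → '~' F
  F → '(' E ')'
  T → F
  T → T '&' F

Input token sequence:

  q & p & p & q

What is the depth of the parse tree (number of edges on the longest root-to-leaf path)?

[E [T [T [T [T [F q]] & [F p]] & [F p]] & [F q]]]

6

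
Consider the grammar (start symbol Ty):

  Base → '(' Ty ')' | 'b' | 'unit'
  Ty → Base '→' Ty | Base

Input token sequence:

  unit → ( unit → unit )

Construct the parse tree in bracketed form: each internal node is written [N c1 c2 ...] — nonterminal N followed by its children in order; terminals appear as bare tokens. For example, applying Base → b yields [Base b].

[Ty [Base unit] → [Ty [Base ( [Ty [Base unit] → [Ty [Base unit]]] )]]]

Ty
Base → Ty
unit → Ty
unit → Base
unit → ( Ty )
unit → ( Base → Ty )
unit → ( unit → Ty )
unit → ( unit → Base )
unit → ( unit → unit )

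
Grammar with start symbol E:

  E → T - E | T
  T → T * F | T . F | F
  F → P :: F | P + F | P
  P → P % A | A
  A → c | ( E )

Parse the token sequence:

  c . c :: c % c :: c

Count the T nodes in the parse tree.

[E [T [T [F [P [A c]]]] . [F [P [A c]] :: [F [P [P [A c]] % [A c]] :: [F [P [A c]]]]]]]

2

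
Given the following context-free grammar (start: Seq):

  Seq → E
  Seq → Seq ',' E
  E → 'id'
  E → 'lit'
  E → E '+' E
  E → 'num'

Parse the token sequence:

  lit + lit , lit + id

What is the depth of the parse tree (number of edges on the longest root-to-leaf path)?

[Seq [Seq [E [E lit] + [E lit]]] , [E [E lit] + [E id]]]

4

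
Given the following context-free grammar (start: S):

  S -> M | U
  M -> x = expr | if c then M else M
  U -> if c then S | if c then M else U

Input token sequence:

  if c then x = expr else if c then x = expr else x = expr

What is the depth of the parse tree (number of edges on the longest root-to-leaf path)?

4

[S [M if c then [M x = expr] else [M if c then [M x = expr] else [M x = expr]]]]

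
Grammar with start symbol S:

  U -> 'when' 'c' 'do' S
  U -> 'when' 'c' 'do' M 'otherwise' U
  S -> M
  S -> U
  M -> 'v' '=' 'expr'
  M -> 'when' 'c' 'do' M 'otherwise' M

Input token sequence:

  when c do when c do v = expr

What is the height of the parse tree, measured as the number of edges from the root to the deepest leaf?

[S [U when c do [S [U when c do [S [M v = expr]]]]]]

6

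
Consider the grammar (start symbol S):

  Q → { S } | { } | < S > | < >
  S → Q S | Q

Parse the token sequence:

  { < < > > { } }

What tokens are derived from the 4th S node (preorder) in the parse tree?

{ }

[S [Q { [S [Q < [S [Q < >]] >] [S [Q { }]]] }]]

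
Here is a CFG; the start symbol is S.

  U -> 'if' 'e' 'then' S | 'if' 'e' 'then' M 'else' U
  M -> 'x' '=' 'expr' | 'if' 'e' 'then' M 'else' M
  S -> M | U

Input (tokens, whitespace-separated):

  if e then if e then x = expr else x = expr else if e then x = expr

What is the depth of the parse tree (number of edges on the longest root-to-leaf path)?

[S [U if e then [M if e then [M x = expr] else [M x = expr]] else [U if e then [S [M x = expr]]]]]

5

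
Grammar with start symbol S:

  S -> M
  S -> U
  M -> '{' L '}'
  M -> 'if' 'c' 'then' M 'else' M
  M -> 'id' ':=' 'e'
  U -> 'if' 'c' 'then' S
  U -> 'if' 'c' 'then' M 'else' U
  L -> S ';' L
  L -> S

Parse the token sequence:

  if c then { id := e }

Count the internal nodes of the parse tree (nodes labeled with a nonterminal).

7

[S [U if c then [S [M { [L [S [M id := e]]] }]]]]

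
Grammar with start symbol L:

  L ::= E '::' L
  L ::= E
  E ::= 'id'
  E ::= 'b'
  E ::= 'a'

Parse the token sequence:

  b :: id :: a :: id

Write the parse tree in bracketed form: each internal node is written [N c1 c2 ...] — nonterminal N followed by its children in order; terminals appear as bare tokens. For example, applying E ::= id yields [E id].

[L [E b] :: [L [E id] :: [L [E a] :: [L [E id]]]]]

L
E :: L
b :: L
b :: E :: L
b :: id :: L
b :: id :: E :: L
b :: id :: a :: L
b :: id :: a :: E
b :: id :: a :: id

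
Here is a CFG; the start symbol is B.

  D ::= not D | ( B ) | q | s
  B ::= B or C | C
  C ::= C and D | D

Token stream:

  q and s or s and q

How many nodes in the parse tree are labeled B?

[B [B [C [C [D q]] and [D s]]] or [C [C [D s]] and [D q]]]

2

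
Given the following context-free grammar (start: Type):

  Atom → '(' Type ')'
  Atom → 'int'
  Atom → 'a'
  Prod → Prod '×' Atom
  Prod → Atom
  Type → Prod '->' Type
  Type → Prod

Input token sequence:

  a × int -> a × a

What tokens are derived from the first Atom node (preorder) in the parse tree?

[Type [Prod [Prod [Atom a]] × [Atom int]] -> [Type [Prod [Prod [Atom a]] × [Atom a]]]]

a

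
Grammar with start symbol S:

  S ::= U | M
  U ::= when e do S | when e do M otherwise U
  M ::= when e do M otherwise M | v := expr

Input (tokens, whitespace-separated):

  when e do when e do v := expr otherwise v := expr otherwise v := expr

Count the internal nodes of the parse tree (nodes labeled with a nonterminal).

[S [M when e do [M when e do [M v := expr] otherwise [M v := expr]] otherwise [M v := expr]]]

6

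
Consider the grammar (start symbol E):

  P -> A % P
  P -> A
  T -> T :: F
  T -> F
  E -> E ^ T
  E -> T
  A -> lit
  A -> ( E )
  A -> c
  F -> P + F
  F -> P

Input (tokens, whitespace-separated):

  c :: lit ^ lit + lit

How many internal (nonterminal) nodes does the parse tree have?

17

[E [E [T [T [F [P [A c]]]] :: [F [P [A lit]]]]] ^ [T [F [P [A lit]] + [F [P [A lit]]]]]]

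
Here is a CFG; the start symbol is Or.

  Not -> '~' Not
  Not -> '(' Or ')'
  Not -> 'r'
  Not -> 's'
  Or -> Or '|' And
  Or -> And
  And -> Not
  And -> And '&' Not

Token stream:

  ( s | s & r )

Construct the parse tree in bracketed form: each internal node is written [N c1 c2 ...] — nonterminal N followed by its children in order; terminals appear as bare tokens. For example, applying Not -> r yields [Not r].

[Or [And [Not ( [Or [Or [And [Not s]]] | [And [And [Not s]] & [Not r]]] )]]]

Or
And
Not
( Or )
( Or | And )
( And | And )
( Not | And )
( s | And )
( s | And & Not )
( s | Not & Not )
( s | s & Not )
( s | s & r )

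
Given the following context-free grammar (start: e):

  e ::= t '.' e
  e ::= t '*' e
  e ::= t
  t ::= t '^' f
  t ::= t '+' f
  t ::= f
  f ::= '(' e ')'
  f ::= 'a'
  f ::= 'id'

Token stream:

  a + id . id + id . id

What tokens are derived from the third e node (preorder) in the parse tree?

[e [t [t [f a]] + [f id]] . [e [t [t [f id]] + [f id]] . [e [t [f id]]]]]

id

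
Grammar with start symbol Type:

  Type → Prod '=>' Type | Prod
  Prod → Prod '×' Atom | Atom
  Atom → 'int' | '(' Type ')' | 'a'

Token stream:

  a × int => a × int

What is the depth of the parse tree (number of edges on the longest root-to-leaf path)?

5

[Type [Prod [Prod [Atom a]] × [Atom int]] => [Type [Prod [Prod [Atom a]] × [Atom int]]]]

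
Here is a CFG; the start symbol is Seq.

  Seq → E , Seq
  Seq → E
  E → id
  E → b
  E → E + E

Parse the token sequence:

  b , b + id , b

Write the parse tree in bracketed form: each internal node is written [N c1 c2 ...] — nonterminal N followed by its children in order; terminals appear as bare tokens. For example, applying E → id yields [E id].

[Seq [E b] , [Seq [E [E b] + [E id]] , [Seq [E b]]]]

Seq
E , Seq
b , Seq
b , E , Seq
b , E + E , Seq
b , b + E , Seq
b , b + id , Seq
b , b + id , E
b , b + id , b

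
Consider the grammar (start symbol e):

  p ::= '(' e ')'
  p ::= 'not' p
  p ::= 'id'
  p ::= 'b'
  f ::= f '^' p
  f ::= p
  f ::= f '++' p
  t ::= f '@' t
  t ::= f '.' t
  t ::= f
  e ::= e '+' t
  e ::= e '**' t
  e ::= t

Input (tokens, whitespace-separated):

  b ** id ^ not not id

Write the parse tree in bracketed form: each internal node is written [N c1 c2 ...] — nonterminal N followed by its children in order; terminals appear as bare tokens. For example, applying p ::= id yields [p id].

[e [e [t [f [p b]]]] ** [t [f [f [p id]] ^ [p not [p not [p id]]]]]]

e
e ** t
t ** t
f ** t
p ** t
b ** t
b ** f
b ** f ^ p
b ** p ^ p
b ** id ^ p
b ** id ^ not p
b ** id ^ not not p
b ** id ^ not not id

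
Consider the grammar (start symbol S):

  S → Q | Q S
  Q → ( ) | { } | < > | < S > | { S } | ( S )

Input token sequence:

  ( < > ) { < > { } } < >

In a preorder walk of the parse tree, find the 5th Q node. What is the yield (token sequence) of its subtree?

[S [Q ( [S [Q < >]] )] [S [Q { [S [Q < >] [S [Q { }]]] }] [S [Q < >]]]]

{ }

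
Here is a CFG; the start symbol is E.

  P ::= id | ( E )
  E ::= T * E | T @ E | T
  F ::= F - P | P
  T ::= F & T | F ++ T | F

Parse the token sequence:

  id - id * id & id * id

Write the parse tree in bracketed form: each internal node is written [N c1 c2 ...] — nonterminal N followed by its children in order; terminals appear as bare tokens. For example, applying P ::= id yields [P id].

E
T * E
F * E
F - P * E
P - P * E
id - P * E
id - id * E
id - id * T * E
id - id * F & T * E
id - id * P & T * E
id - id * id & T * E
id - id * id & F * E
id - id * id & P * E
id - id * id & id * E
id - id * id & id * T
id - id * id & id * F
id - id * id & id * P
id - id * id & id * id

[E [T [F [F [P id]] - [P id]]] * [E [T [F [P id]] & [T [F [P id]]]] * [E [T [F [P id]]]]]]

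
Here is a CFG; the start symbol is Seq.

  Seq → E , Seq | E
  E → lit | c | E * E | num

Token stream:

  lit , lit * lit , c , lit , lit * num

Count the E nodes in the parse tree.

9

[Seq [E lit] , [Seq [E [E lit] * [E lit]] , [Seq [E c] , [Seq [E lit] , [Seq [E [E lit] * [E num]]]]]]]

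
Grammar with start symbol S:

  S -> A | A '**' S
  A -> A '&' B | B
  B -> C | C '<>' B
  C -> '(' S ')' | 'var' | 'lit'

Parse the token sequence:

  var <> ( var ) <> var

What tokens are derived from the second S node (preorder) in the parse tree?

var

[S [A [B [C var] <> [B [C ( [S [A [B [C var]]]] )] <> [B [C var]]]]]]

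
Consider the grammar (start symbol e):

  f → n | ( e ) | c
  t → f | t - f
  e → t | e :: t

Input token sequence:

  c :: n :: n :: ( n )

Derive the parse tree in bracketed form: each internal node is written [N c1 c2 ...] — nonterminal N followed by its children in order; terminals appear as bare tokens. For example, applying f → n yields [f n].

e
e :: t
e :: t :: t
e :: t :: t :: t
t :: t :: t :: t
f :: t :: t :: t
c :: t :: t :: t
c :: f :: t :: t
c :: n :: t :: t
c :: n :: f :: t
c :: n :: n :: t
c :: n :: n :: f
c :: n :: n :: ( e )
c :: n :: n :: ( t )
c :: n :: n :: ( f )
c :: n :: n :: ( n )

[e [e [e [e [t [f c]]] :: [t [f n]]] :: [t [f n]]] :: [t [f ( [e [t [f n]]] )]]]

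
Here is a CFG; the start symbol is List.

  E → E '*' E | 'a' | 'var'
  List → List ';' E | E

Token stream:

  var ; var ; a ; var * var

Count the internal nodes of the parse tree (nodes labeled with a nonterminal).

[List [List [List [List [E var]] ; [E var]] ; [E a]] ; [E [E var] * [E var]]]

10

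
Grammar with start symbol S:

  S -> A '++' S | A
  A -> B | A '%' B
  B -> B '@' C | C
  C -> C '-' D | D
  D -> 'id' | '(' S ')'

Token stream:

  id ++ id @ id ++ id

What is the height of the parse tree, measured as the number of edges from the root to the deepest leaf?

7

[S [A [B [C [D id]]]] ++ [S [A [B [B [C [D id]]] @ [C [D id]]]] ++ [S [A [B [C [D id]]]]]]]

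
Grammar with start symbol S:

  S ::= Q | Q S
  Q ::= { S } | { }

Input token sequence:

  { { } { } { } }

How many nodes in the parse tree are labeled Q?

[S [Q { [S [Q { }] [S [Q { }] [S [Q { }]]]] }]]

4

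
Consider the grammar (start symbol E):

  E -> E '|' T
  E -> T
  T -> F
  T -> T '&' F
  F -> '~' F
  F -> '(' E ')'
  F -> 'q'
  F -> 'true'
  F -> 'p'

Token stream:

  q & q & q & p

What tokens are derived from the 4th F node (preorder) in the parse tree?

[E [T [T [T [T [F q]] & [F q]] & [F q]] & [F p]]]

p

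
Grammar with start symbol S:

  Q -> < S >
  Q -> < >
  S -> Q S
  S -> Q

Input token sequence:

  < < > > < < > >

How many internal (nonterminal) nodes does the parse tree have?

8

[S [Q < [S [Q < >]] >] [S [Q < [S [Q < >]] >]]]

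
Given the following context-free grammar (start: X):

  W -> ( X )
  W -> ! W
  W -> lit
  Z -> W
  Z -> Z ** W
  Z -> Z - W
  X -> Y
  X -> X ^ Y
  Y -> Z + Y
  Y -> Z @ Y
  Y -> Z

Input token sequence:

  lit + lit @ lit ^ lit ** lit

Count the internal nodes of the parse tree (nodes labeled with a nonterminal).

[X [X [Y [Z [W lit]] + [Y [Z [W lit]] @ [Y [Z [W lit]]]]]] ^ [Y [Z [Z [W lit]] ** [W lit]]]]

16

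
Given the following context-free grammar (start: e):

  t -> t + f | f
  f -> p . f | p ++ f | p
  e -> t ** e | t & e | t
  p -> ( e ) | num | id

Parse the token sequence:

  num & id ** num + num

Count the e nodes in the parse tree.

3

[e [t [f [p num]]] & [e [t [f [p id]]] ** [e [t [t [f [p num]]] + [f [p num]]]]]]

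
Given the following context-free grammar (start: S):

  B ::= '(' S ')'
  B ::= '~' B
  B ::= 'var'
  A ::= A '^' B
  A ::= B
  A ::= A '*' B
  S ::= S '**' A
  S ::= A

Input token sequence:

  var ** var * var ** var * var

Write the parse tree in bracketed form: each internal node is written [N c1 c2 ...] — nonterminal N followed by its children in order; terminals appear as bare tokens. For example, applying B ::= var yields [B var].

[S [S [S [A [B var]]] ** [A [A [B var]] * [B var]]] ** [A [A [B var]] * [B var]]]

S
S ** A
S ** A ** A
A ** A ** A
B ** A ** A
var ** A ** A
var ** A * B ** A
var ** B * B ** A
var ** var * B ** A
var ** var * var ** A
var ** var * var ** A * B
var ** var * var ** B * B
var ** var * var ** var * B
var ** var * var ** var * var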